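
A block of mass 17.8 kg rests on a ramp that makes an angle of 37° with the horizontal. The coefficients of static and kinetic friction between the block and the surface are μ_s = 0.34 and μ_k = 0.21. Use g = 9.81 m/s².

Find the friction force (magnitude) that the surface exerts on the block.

f ≈ 29.3 N (up the incline)

Perpendicular to the surface, N = m g cos θ = 17.8·9.81·cos 37° = 139.5 N.
Along the slope the weight component is m g sin θ = 105.1 N; friction must supply exactly this, acting up-slope.
Static friction can supply at most μ_s N = 47.42 N.
Since |105.1| > 47.42 N, static friction cannot hold it; the block slides down the incline and kinetic friction applies: f = μ_k N = 0.21 × 139.5 = 29.3 N.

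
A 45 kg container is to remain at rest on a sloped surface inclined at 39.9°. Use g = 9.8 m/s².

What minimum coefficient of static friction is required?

At the slip threshold m g sin θ = μ_s m g cos θ, so μ_s,min = tan θ.
μ_s,min = tan 39.9° = 0.836.

μ_s,min ≈ 0.836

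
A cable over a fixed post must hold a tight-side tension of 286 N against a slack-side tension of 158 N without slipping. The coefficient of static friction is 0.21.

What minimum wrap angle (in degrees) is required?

β_min ≈ 162°

T₂/T₁ = e^{μβ} → β = ln(T₂/T₁)/μ.
β = ln(286/158)/0.21 = 0.5934/0.21 = 2.826 rad.
In degrees: β = 2.826 × 180/π = 162°.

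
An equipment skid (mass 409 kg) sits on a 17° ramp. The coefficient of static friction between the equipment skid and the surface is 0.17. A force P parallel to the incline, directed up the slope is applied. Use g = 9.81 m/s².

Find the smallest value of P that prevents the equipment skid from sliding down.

P_min ≈ 521 N

The equipment skid tends to slide down (tan θ > μ_s), so at the point of impending slip friction acts up-slope at its limit: f = μ_s N.
P is parallel to the surface, so N = m g cos θ = 3840 N.
Along the incline: P + μ_s N = m g sin θ, so P = 1170 − 0.17×3840 = 521 N.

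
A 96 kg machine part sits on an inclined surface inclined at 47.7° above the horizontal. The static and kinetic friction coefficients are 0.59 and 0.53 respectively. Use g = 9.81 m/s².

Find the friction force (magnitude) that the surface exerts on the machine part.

The normal reaction is N = m g cos θ = 633.8 N.
For equilibrium along the incline, friction must balance the weight component: f = m g sin θ = 696.6 N up the slope.
Maximum static friction available: μ_s N = 0.59 × 633.8 = 374 N.
|696.6| exceeds 374 N, so the machine part slips down-slope; friction is kinetic, f = μ_k N = 0.53×633.8 = 336 N.

f ≈ 336 N (up the incline)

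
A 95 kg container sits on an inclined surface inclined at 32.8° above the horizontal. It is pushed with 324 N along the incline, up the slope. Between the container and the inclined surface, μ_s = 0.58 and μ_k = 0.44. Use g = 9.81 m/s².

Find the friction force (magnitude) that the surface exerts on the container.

f ≈ 181 N (up the incline)

Normal force: N = m g cos θ = 95 × 9.81 × cos 32.8° = 783.4 N.
The friction needed for equilibrium is m g sin θ − P = 504.8 − 324 = 180.8 N, measured positive up-slope.
Maximum static friction available: μ_s N = 0.58 × 783.4 = 454.4 N.
Since |180.8| ≤ 454.4 N, the container remains in static equilibrium and friction takes exactly the required value.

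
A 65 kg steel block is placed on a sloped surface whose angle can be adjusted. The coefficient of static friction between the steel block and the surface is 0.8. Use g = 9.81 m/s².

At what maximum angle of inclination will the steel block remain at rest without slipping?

θ_max ≈ 38.7°

At the slip threshold, m g sin θ = μ_s · m g cos θ, so tan θ = μ_s.
θ_max = arctan(0.8) = 38.7°.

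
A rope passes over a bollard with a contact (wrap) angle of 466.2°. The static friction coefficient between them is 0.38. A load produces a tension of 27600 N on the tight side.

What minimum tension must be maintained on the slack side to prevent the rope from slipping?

T_min ≈ 1250 N

Capstan equation at impending slip: T_tight/T_slack = e^{μβ}.
β = 466.2° = 8.137 rad; e^{μβ} = e^{0.38×8.137} = 22.02.
T_slack = T_tight / e^{μβ} = 27600 / 22.02 = 1250 N.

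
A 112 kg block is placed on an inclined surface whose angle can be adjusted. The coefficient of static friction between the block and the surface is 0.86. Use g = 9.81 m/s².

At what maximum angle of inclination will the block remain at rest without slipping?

θ_max ≈ 40.7°

At the slip threshold, m g sin θ = μ_s · m g cos θ, so tan θ = μ_s.
θ_max = arctan(0.86) = 40.7°.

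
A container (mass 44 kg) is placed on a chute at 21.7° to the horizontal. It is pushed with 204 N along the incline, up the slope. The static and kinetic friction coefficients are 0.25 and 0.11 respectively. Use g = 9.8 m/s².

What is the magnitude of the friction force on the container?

f ≈ 44.6 N (down the incline)

Normal force: N = m g cos θ = 44 × 9.8 × cos 21.7° = 400.6 N.
Parallel to the incline, ΣF = 0 gives f = m g sin θ − P = 159.4 − 204 = -44.57 N (up-slope positive).
Static friction can supply at most μ_s N = 100.2 N.
Since |-44.57| ≤ 100.2 N, static friction is sufficient; f equals the required value, not μ_s N.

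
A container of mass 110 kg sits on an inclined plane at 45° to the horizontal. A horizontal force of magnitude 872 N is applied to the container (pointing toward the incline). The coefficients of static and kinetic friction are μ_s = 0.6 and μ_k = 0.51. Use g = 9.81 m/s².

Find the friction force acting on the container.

Normal direction: N = m g cos θ + P sin θ = 1380 N.
Along the incline, the net driving force (taking up-slope positive) is P cos θ − m g sin θ = 616.6 − 763 = -146.4 N, so equilibrium requires friction f = 146.4 N (up-slope).
Maximum static friction: μ_s N = 0.6 × 1380 = 827.8 N.
Since 146.4 N is within the 827.8 N limit, the container stays put and friction is exactly 146 N.

f ≈ 146 N (up the incline)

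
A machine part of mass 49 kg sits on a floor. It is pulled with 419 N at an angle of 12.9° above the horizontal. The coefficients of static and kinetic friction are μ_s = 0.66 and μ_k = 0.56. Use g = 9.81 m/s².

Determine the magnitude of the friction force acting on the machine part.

The vertical component of P reduces the normal force: N = m g − P sin α = 480.7 − 93.54 = 387.1 N.
For equilibrium, f = P cos α = 419×cos 12.9° = 408.4 N.
μ_s N = 0.66 × 387.1 = 255.5 N.
The required friction exceeds μ_s N, so the machine part moves and f = μ_k N = 217 N.

f ≈ 217 N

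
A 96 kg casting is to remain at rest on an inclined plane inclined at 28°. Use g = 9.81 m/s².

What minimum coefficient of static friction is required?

At the slip threshold m g sin θ = μ_s m g cos θ, so μ_s,min = tan θ.
μ_s,min = tan 28° = 0.532.

μ_s,min ≈ 0.532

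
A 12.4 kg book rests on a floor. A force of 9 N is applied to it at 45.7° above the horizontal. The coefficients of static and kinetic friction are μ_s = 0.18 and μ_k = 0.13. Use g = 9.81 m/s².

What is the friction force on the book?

f ≈ 6.29 N

Vertical equilibrium gives N = m g − P sin α = 115.2 N.
The horizontal driving force is P cos α = 6.286 N, so equilibrium needs friction f = 6.286 N.
The static-friction limit is μ_s N = 20.74 N.
Since 6.286 N does not exceed the limit, the book stays at rest and f = 6.29 N.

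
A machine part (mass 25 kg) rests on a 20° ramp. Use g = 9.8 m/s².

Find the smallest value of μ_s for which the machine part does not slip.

At the slip threshold m g sin θ = μ_s m g cos θ, so μ_s,min = tan θ.
μ_s,min = tan 20° = 0.364.

μ_s,min ≈ 0.364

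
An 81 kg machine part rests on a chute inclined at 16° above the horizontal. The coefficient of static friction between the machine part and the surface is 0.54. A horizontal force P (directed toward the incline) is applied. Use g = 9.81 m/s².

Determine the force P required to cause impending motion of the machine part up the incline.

P ≈ 777 N

At impending motion up the slope, friction acts down-slope at its limit: f = μ_s N.
Perpendicular to the incline: N = m g cos θ + P sin θ.
Along the incline: P cos θ = m g sin θ + μ_s N = m g sin θ + μ_s (m g cos θ + P sin θ).
Solving, P (cos θ − μ_s sin θ) = m g (sin θ + μ_s cos θ), so P = 81×9.81×(sin 16° + 0.54 cos 16°)/(cos 16° − 0.54 sin 16°) = 795×0.7947/0.8124 = 777 N.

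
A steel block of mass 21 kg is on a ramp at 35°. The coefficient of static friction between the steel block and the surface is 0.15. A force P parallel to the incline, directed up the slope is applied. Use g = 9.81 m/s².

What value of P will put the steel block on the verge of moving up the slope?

P ≈ 143 N

At impending motion up the slope, friction acts down-slope at its limit: f = μ_s N.
P is parallel to the surface, so N = m g cos θ = 169 N.
Along the incline: P = m g sin θ + μ_s N = 118 + 0.15×169 = 143 N.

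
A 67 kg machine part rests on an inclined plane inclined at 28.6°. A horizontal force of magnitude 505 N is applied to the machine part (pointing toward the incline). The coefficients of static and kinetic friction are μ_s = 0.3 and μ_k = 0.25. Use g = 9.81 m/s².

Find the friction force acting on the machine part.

f ≈ 129 N (down the incline)

Normal direction: N = m g cos θ + P sin θ = 818.8 N.
Along the incline, the net driving force (taking up-slope positive) is P cos θ − m g sin θ = 443.4 − 314.6 = 128.8 N, so equilibrium requires friction f = -128.8 N (down-slope).
The limit of static friction is μ_s N = 245.6 N.
Since 128.8 N is within the 245.6 N limit, the machine part stays put and friction is exactly 129 N.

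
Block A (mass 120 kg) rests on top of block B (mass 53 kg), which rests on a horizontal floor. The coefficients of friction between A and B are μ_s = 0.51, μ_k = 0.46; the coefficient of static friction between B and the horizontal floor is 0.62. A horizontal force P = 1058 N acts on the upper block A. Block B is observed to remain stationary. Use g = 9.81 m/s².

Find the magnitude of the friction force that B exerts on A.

f ≈ 542 N

Between the blocks, N₁ = m_A g = 1177 N.
So the A–B interface can sustain at most μ_s N₁ = 600.4 N of static friction.
P = 1058 N exceeds that limit, so A slips over B and the interface friction becomes kinetic: f₁ = μ_k N₁ = 0.46×1177 = 542 N.
B experiences an equal 542 N forward from A (third law). B is in equilibrium, so the floor supplies f₂ = 542 N of static friction (limit μ_s(m_A+m_B)g = 1052 N, not exceeded).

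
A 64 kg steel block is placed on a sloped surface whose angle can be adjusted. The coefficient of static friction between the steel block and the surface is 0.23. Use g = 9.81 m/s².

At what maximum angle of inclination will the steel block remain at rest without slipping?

θ_max ≈ 13°

At the slip threshold, m g sin θ = μ_s · m g cos θ, so tan θ = μ_s.
θ_max = arctan(0.23) = 13°.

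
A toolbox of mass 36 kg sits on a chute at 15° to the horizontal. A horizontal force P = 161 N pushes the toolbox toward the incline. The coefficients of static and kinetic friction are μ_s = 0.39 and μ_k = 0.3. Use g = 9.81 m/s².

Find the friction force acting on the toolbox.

The horizontal push has a component P sin θ into the surface, so N = m g cos θ + P sin θ = 341.1 + 41.67 = 382.8 N.
Parallel to the incline: P cos θ − m g sin θ = 155.5 − 91.4 = 64.11 N; the friction needed to balance this is 64.11 N acting down the slope.
The limit of static friction is μ_s N = 149.3 N.
Since 64.11 N is within the 149.3 N limit, the toolbox stays put and friction is exactly 64.1 N.

f ≈ 64.1 N (down the incline)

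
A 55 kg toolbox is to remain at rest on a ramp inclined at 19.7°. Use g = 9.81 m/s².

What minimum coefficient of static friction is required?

μ_s,min ≈ 0.358

At the slip threshold m g sin θ = μ_s m g cos θ, so μ_s,min = tan θ.
μ_s,min = tan 19.7° = 0.358.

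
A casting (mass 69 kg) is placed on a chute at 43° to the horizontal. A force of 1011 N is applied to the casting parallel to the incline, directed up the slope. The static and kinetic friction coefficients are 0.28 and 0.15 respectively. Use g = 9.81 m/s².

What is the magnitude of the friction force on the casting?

f ≈ 74.3 N (down the incline)

The normal reaction is N = m g cos θ = 495 N.
For equilibrium along the incline the friction force must supply f = m g sin θ − P = 461.6 − 1011 = -549.4 N (positive meaning up-slope).
The static-friction ceiling is μ_s N = 0.28 × 495 = 138.6 N.
Since |-549.4| > 138.6 N, static friction cannot hold it; the casting slides up the incline and kinetic friction applies: f = μ_k N = 0.15 × 495 = 74.3 N.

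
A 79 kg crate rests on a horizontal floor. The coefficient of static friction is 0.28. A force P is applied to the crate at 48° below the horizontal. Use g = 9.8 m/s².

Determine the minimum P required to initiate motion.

N = m g + P sin α (the push presses the crate into the horizontal floor).
At impending slip, P cos α = μ_s N = μ_s (m g + P sin α).
Solving: P (cos α − μ_s sin α) = μ_s m g → P = 0.28×774/(cos 48° − 0.28 sin 48°) = 217/0.4611 = 470 N.

P ≈ 470 N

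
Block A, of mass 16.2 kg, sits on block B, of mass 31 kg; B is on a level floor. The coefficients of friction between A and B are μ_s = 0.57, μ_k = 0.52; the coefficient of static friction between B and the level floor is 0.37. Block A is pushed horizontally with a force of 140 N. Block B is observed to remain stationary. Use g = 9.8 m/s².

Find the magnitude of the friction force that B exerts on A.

The normal force B exerts on A is simply A's weight, N₁ = 158.8 N.
So the A–B interface can sustain at most μ_s N₁ = 90.49 N of static friction.
Since P = 140 N > 90.49 N, A slides on B; the A–B friction is kinetic: f₁ = μ_k N₁ = 0.52×158.8 = 82.6 N.
By Newton's third law B feels 82.6 N forward from A. With B stationary, the floor's static friction on B balances it: f₂ = 82.6 N (well within μ_s(m_A+m_B)g = 171.1 N).

f ≈ 82.6 N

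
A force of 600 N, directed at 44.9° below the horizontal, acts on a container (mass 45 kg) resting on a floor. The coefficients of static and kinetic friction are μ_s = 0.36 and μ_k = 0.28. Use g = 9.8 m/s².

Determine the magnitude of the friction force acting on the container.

The vertical component of P adds to the normal force: N = m g + P sin α = 441 + 423.5 = 864.5 N.
For equilibrium, f = P cos α = 600×cos 44.9° = 425 N.
μ_s N = 0.36 × 864.5 = 311.2 N.
425 > 311.2 N → the container slides; f = μ_k N = 0.28×864.5 = 242 N.

f ≈ 242 N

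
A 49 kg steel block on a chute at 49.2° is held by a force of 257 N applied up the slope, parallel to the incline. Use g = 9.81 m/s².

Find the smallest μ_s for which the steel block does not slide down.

μ_s,min ≈ 0.34

N = m g cos θ = 314.1 N.
Friction must make up the shortfall along the incline: f = m g sin θ − P = 363.9 − 257 = 106.9 N.
At the threshold f = μ_s N, so μ_s,min = 106.9/314.1 = 0.34.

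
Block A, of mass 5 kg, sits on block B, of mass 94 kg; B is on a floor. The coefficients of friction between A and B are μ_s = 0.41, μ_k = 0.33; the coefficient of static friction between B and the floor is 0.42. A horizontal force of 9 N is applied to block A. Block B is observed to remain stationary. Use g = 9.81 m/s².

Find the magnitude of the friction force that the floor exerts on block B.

f ≈ 9 N

Between the blocks, N₁ = m_A g = 49.05 N.
So the A–B interface can sustain at most μ_s N₁ = 20.11 N of static friction.
P = 9 N is within that limit, so A and B move together (both at rest); the A–B friction is simply f₁ = P = 9 N.
B experiences an equal 9 N forward from A (third law). B is in equilibrium, so the floor supplies f₂ = 9 N of static friction (limit μ_s(m_A+m_B)g = 407.9 N, not exceeded).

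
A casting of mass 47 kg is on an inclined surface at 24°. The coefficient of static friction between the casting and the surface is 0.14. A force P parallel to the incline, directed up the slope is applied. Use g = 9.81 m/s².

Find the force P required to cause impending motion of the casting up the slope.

At impending motion up the slope, friction acts down-slope at its limit: f = μ_s N.
P is parallel to the surface, so N = m g cos θ = 421 N.
Along the incline: P = m g sin θ + μ_s N = 188 + 0.14×421 = 247 N.

P ≈ 247 N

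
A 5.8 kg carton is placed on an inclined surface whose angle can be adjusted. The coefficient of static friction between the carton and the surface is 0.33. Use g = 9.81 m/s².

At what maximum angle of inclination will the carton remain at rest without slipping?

θ_max ≈ 18.3°

At the slip threshold, m g sin θ = μ_s · m g cos θ, so tan θ = μ_s.
θ_max = arctan(0.33) = 18.3°.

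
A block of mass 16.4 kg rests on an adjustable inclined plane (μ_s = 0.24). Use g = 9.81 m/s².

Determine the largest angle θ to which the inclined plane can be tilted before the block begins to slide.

At the slip threshold, m g sin θ = μ_s · m g cos θ, so tan θ = μ_s.
θ_max = arctan(0.24) = 13.5°.

θ_max ≈ 13.5°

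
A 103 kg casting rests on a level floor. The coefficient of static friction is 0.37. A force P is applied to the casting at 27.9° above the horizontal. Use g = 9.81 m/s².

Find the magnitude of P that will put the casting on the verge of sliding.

N = m g − P sin α (the pull lifts the casting).
At impending slip, P cos α = μ_s N = μ_s (m g − P sin α).
Solving: P (cos α + μ_s sin α) = μ_s m g → P = 0.37×1010/(cos 27.9° + 0.37 sin 27.9°) = 374/1.057 = 354 N.

P ≈ 354 N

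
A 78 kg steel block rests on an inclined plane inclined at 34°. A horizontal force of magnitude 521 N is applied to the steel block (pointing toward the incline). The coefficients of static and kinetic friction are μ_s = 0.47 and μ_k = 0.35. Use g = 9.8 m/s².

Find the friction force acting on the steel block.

f ≈ 4.48 N (down the incline)

Normal direction: N = m g cos θ + P sin θ = 925.1 N.
Along the incline, the net driving force (taking up-slope positive) is P cos θ − m g sin θ = 431.9 − 427.4 = 4.482 N, so equilibrium requires friction f = -4.482 N (down-slope).
Maximum static friction: μ_s N = 0.47 × 925.1 = 434.8 N.
Since 4.482 N is within the 434.8 N limit, the steel block stays put and friction is exactly 4.48 N.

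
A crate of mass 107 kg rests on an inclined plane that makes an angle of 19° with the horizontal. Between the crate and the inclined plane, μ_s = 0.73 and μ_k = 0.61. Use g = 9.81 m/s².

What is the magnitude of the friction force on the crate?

f ≈ 342 N (up the incline)

The normal reaction is N = m g cos θ = 992.5 N.
For equilibrium along the incline, friction must balance the weight component: f = m g sin θ = 341.7 N up the slope.
The static-friction ceiling is μ_s N = 0.73 × 992.5 = 724.5 N.
Since |341.7| ≤ 724.5 N, static friction is sufficient; f equals the required value, not μ_s N.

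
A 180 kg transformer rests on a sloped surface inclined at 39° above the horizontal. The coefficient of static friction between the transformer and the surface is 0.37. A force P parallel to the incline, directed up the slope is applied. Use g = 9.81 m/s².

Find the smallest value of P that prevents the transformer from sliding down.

The transformer tends to slide down (tan θ > μ_s), so at the point of impending slip friction acts up-slope at its limit: f = μ_s N.
P is parallel to the surface, so N = m g cos θ = 1370 N.
Along the incline: P + μ_s N = m g sin θ, so P = 1110 − 0.37×1370 = 604 N.

P_min ≈ 604 N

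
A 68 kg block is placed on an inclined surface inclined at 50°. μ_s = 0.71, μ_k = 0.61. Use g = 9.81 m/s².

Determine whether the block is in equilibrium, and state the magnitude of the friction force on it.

N = m g cos θ = 429 N.
Down-slope weight component: m g sin θ = 511 N.
μ_s N = 304 N.
511 > 304 N, so it slides; kinetic friction f = μ_k N = 0.61×429 = 262 N.

f ≈ 262 N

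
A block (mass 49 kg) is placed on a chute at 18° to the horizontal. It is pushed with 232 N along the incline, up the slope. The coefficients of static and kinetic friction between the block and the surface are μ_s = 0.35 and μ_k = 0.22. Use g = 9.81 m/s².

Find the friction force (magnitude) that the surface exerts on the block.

f ≈ 83.5 N (down the incline)

Normal force: N = m g cos θ = 49 × 9.81 × cos 18° = 457.2 N.
Parallel to the incline, ΣF = 0 gives f = m g sin θ − P = 148.5 − 232 = -83.46 N (up-slope positive).
Maximum static friction available: μ_s N = 0.35 × 457.2 = 160 N.
Since |-83.46| ≤ 160 N, the block remains in static equilibrium and friction takes exactly the required value.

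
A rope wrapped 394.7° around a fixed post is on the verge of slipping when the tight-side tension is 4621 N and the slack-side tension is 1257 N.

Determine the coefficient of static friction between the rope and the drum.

μ ≈ 0.189

T₂/T₁ = e^{μβ} → μ = ln(T₂/T₁)/β.
β = 394.7° = 6.889 rad.
μ = ln(4621/1257)/6.889 = ln(3.676)/6.889 = 0.189.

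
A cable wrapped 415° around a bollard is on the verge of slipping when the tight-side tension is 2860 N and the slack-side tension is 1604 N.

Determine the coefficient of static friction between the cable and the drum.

μ ≈ 0.0798

T₂/T₁ = e^{μβ} → μ = ln(T₂/T₁)/β.
β = 415° = 7.243 rad.
μ = ln(2860/1604)/7.243 = ln(1.783)/7.243 = 0.0798.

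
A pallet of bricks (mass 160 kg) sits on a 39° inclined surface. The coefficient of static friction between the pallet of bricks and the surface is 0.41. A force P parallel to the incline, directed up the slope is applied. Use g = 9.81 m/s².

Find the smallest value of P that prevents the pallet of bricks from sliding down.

P_min ≈ 488 N

The pallet of bricks tends to slide down (tan θ > μ_s), so at the point of impending slip friction acts up-slope at its limit: f = μ_s N.
P is parallel to the surface, so N = m g cos θ = 1220 N.
Along the incline: P + μ_s N = m g sin θ, so P = 988 − 0.41×1220 = 488 N.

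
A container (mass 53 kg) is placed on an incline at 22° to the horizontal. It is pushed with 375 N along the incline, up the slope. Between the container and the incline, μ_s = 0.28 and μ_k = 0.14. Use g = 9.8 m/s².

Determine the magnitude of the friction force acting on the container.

Perpendicular to the surface, N = m g cos θ = 53·9.8·cos 22° = 481.6 N.
The friction needed for equilibrium is m g sin θ − P = 194.6 − 375 = -180.4 N, measured positive up-slope.
The static-friction ceiling is μ_s N = 0.28 × 481.6 = 134.8 N.
Since |-180.4| > 134.8 N, static friction cannot hold it; the container slides up the incline and kinetic friction applies: f = μ_k N = 0.14 × 481.6 = 67.4 N.

f ≈ 67.4 N (down the incline)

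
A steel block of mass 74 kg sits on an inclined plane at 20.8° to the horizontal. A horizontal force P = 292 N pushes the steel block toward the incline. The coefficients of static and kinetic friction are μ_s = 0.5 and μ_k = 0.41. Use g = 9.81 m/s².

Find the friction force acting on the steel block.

f ≈ 15.2 N (down the incline)

Resolve perpendicular to the incline: N = m g cos θ + P sin θ = 74×9.81×cos 20.8° + 292×sin 20.8° = 782.3 N.
Parallel to the incline: P cos θ − m g sin θ = 273 − 257.8 = 15.18 N; the friction needed to balance this is 15.18 N acting down the slope.
Maximum static friction: μ_s N = 0.5 × 782.3 = 391.2 N.
Since 15.18 N is within the 391.2 N limit, the steel block stays put and friction is exactly 15.2 N.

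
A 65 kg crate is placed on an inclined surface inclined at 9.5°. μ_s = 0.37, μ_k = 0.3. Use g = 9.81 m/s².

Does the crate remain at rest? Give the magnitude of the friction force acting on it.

N = m g cos θ = 629 N.
Down-slope weight component: m g sin θ = 105 N.
μ_s N = 233 N.
105 ≤ 233 N, so it stays put; friction = 105 N.

f ≈ 105 N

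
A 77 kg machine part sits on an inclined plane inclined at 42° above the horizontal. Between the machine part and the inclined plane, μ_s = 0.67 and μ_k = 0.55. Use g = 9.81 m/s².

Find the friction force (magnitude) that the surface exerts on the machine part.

f ≈ 309 N (up the incline)

Normal force: N = m g cos θ = 77 × 9.81 × cos 42° = 561.3 N.
Along the slope the weight component is m g sin θ = 505.4 N; friction must supply exactly this, acting up-slope.
The static-friction ceiling is μ_s N = 0.67 × 561.3 = 376.1 N.
|505.4| exceeds 376.1 N, so the machine part slips down-slope; friction is kinetic, f = μ_k N = 0.55×561.3 = 309 N.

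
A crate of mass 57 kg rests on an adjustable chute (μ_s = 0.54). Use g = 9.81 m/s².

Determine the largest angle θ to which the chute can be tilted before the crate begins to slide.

At the slip threshold, m g sin θ = μ_s · m g cos θ, so tan θ = μ_s.
θ_max = arctan(0.54) = 28.4°.

θ_max ≈ 28.4°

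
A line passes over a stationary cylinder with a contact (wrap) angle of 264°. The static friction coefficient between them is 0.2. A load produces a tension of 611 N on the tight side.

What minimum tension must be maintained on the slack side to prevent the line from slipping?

T_min ≈ 243 N

Capstan equation at impending slip: T_tight/T_slack = e^{μβ}.
β = 264° = 4.608 rad; e^{μβ} = e^{0.2×4.608} = 2.513.
T_slack = T_tight / e^{μβ} = 611 / 2.513 = 243 N.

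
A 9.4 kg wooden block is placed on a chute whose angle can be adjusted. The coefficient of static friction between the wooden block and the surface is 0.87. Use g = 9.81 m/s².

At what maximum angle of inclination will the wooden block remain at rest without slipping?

At the slip threshold, m g sin θ = μ_s · m g cos θ, so tan θ = μ_s.
θ_max = arctan(0.87) = 41°.

θ_max ≈ 41°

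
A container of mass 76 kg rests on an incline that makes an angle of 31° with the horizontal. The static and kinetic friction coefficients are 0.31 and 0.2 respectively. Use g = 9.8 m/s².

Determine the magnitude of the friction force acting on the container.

f ≈ 128 N (up the incline)

The normal reaction is N = m g cos θ = 638.4 N.
Along the slope the weight component is m g sin θ = 383.6 N; friction must supply exactly this, acting up-slope.
Static friction can supply at most μ_s N = 197.9 N.
|383.6| exceeds 197.9 N, so the container slips down-slope; friction is kinetic, f = μ_k N = 0.2×638.4 = 128 N.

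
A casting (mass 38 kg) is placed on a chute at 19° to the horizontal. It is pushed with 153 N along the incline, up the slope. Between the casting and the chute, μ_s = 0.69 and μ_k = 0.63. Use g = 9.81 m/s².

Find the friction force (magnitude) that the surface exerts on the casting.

The normal reaction is N = m g cos θ = 352.5 N.
The friction needed for equilibrium is m g sin θ − P = 121.4 − 153 = -31.63 N, measured positive up-slope.
Maximum static friction available: μ_s N = 0.69 × 352.5 = 243.2 N.
Since |-31.63| ≤ 243.2 N, the casting remains in static equilibrium and friction takes exactly the required value.

f ≈ 31.6 N (down the incline)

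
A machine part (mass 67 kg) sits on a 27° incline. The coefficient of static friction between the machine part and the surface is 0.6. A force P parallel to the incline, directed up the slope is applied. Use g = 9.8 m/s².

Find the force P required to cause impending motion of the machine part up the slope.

P ≈ 649 N

At impending motion up the slope, friction acts down-slope at its limit: f = μ_s N.
P is parallel to the surface, so N = m g cos θ = 585 N.
Along the incline: P = m g sin θ + μ_s N = 298 + 0.6×585 = 649 N.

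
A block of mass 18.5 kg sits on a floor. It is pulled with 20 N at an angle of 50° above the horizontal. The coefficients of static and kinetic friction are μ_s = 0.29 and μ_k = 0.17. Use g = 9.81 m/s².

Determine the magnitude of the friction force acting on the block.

The vertical component of P reduces the normal force: N = m g − P sin α = 181.5 − 15.32 = 166.2 N.
Horizontally, friction must balance P cos α = 12.86 N.
μ_s N = 0.29 × 166.2 = 48.19 N.
Since 12.86 N does not exceed the limit, the block stays at rest and f = 12.9 N.

f ≈ 12.9 N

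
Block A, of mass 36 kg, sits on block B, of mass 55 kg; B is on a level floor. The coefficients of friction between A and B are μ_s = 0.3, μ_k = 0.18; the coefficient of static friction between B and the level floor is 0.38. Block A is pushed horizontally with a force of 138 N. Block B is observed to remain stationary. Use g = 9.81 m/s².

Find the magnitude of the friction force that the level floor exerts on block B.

f ≈ 63.6 N

Between the blocks, N₁ = m_A g = 353.2 N.
Maximum static friction on A from B: μ_s N₁ = 0.3×353.2 = 105.9 N.
Since P = 138 N > 105.9 N, A slides on B; the A–B friction is kinetic: f₁ = μ_k N₁ = 0.18×353.2 = 63.6 N.
By Newton's third law B feels 63.6 N forward from A. With B stationary, the floor's static friction on B balances it: f₂ = 63.6 N (well within μ_s(m_A+m_B)g = 339.2 N).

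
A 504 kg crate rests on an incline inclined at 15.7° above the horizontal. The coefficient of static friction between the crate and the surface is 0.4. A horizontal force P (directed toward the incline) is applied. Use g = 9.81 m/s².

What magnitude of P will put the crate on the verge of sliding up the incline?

At impending motion up the slope, friction acts down-slope at its limit: f = μ_s N.
Perpendicular to the incline: N = m g cos θ + P sin θ.
Along the incline: P cos θ = m g sin θ + μ_s N = m g sin θ + μ_s (m g cos θ + P sin θ).
Solving, P (cos θ − μ_s sin θ) = m g (sin θ + μ_s cos θ), so P = 504×9.81×(sin 15.7° + 0.4 cos 15.7°)/(cos 15.7° − 0.4 sin 15.7°) = 4940×0.6557/0.8545 = 3790 N.

P ≈ 3790 N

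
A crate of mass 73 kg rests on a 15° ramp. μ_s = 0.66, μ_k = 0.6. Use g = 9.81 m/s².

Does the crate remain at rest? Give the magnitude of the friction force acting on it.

f ≈ 185 N

N = m g cos θ = 692 N.
Down-slope weight component: m g sin θ = 185 N.
μ_s N = 457 N.
185 ≤ 457 N, so it stays put; friction = 185 N.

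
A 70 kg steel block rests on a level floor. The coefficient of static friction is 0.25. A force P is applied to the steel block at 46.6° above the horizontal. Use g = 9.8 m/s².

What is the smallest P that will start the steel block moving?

N = m g − P sin α (the pull lifts the steel block).
At impending slip, P cos α = μ_s N = μ_s (m g − P sin α).
Solving: P (cos α + μ_s sin α) = μ_s m g → P = 0.25×686/(cos 46.6° + 0.25 sin 46.6°) = 172/0.8687 = 197 N.

P ≈ 197 N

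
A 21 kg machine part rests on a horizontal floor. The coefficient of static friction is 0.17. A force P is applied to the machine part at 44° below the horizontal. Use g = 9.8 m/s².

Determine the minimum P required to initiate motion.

P ≈ 58.2 N

N = m g + P sin α (the push presses the machine part into the horizontal floor).
At impending slip, P cos α = μ_s N = μ_s (m g + P sin α).
Solving: P (cos α − μ_s sin α) = μ_s m g → P = 0.17×206/(cos 44° − 0.17 sin 44°) = 35/0.6012 = 58.2 N.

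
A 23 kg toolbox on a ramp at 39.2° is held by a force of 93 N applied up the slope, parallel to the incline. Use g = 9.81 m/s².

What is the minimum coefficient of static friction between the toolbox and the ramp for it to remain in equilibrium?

N = m g cos θ = 174.9 N.
Friction must make up the shortfall along the incline: f = m g sin θ − P = 142.6 − 93 = 49.6 N.
At the threshold f = μ_s N, so μ_s,min = 49.6/174.9 = 0.284.

μ_s,min ≈ 0.284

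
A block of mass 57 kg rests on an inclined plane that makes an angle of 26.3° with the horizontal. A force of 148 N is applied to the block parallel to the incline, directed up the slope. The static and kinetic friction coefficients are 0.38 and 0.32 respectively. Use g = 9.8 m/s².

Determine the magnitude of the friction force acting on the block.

f ≈ 99.5 N (up the incline)

The normal reaction is N = m g cos θ = 500.8 N.
For equilibrium along the incline the friction force must supply f = m g sin θ − P = 247.5 − 148 = 99.5 N (positive meaning up-slope).
Static friction can supply at most μ_s N = 190.3 N.
Since |99.5| ≤ 190.3 N, static friction is sufficient; f equals the required value, not μ_s N.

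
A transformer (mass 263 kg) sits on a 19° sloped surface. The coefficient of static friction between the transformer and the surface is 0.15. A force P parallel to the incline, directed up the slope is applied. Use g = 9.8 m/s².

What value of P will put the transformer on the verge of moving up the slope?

At impending motion up the slope, friction acts down-slope at its limit: f = μ_s N.
P is parallel to the surface, so N = m g cos θ = 2440 N.
Along the incline: P = m g sin θ + μ_s N = 839 + 0.15×2440 = 1200 N.

P ≈ 1200 N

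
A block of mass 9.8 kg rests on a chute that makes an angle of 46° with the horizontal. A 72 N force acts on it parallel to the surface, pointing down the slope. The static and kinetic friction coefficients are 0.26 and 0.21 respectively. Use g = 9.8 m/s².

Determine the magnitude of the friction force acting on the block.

f ≈ 14 N (up the incline)

The normal reaction is N = m g cos θ = 66.71 N.
Parallel to the incline, ΣF = 0 gives f = m g sin θ + P = 69.09 + 72 = 141.1 N (up-slope positive).
Static friction can supply at most μ_s N = 17.35 N.
|141.1| exceeds 17.35 N, so the block slips down-slope; friction is kinetic, f = μ_k N = 0.21×66.71 = 14 N.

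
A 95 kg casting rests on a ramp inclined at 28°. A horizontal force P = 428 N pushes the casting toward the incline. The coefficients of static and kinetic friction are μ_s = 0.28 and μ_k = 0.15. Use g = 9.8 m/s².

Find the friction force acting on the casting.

f ≈ 59.2 N (up the incline)

Resolve perpendicular to the incline: N = m g cos θ + P sin θ = 95×9.8×cos 28° + 428×sin 28° = 1023 N.
Along the incline, the net driving force (taking up-slope positive) is P cos θ − m g sin θ = 377.9 − 437.1 = -59.18 N, so equilibrium requires friction f = 59.18 N (up-slope).
The limit of static friction is μ_s N = 286.4 N.
Since 59.18 N is within the 286.4 N limit, the casting stays put and friction is exactly 59.2 N.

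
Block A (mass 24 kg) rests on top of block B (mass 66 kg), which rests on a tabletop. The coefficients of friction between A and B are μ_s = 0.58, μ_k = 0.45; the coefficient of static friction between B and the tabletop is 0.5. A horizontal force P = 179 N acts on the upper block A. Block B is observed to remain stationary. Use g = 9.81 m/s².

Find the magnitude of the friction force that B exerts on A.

f ≈ 106 N

Normal force at the A–B interface: N₁ = m_A g = 235.4 N.
Maximum static friction on A from B: μ_s N₁ = 0.58×235.4 = 136.6 N.
P = 179 N exceeds that limit, so A slips over B and the interface friction becomes kinetic: f₁ = μ_k N₁ = 0.45×235.4 = 106 N.
By Newton's third law B feels 106 N forward from A. With B stationary, the floor's static friction on B balances it: f₂ = 106 N (well within μ_s(m_A+m_B)g = 441.5 N).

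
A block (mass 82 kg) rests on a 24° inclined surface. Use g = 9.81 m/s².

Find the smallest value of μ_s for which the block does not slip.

μ_s,min ≈ 0.445

At the slip threshold m g sin θ = μ_s m g cos θ, so μ_s,min = tan θ.
μ_s,min = tan 24° = 0.445.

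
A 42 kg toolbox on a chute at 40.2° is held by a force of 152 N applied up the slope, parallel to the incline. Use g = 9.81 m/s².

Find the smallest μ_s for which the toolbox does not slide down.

μ_s,min ≈ 0.362

N = m g cos θ = 314.7 N.
Friction must make up the shortfall along the incline: f = m g sin θ − P = 265.9 − 152 = 113.9 N.
At the threshold f = μ_s N, so μ_s,min = 113.9/314.7 = 0.362.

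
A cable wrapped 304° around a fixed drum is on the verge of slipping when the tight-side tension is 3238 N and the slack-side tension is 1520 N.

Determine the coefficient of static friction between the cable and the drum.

T₂/T₁ = e^{μβ} → μ = ln(T₂/T₁)/β.
β = 304° = 5.306 rad.
μ = ln(3238/1520)/5.306 = ln(2.13)/5.306 = 0.143.

μ ≈ 0.143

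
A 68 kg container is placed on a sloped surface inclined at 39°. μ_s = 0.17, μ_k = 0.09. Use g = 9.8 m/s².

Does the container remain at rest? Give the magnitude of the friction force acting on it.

N = m g cos θ = 518 N.
Down-slope weight component: m g sin θ = 419 N.
μ_s N = 88 N.
419 > 88 N, so it slides; kinetic friction f = μ_k N = 0.09×518 = 46.6 N.

f ≈ 46.6 N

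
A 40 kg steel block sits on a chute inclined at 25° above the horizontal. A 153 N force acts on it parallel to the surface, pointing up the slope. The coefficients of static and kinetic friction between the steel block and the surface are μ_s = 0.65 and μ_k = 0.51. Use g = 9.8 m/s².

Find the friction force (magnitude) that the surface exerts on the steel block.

Normal force: N = m g cos θ = 40 × 9.8 × cos 25° = 355.3 N.
The friction needed for equilibrium is m g sin θ − P = 165.7 − 153 = 12.67 N, measured positive up-slope.
The static-friction ceiling is μ_s N = 0.65 × 355.3 = 230.9 N.
Since |12.67| ≤ 230.9 N, static friction is sufficient; f equals the required value, not μ_s N.

f ≈ 12.7 N (up the incline)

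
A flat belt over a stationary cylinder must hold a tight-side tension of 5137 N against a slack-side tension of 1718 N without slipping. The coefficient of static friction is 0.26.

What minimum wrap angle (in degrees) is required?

T₂/T₁ = e^{μβ} → β = ln(T₂/T₁)/μ.
β = ln(5137/1718)/0.26 = 1.095/0.26 = 4.213 rad.
In degrees: β = 4.213 × 180/π = 241°.

β_min ≈ 241°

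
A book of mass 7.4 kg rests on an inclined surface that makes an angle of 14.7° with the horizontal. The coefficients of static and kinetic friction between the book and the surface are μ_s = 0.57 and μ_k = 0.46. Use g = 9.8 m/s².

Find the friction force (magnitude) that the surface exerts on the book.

f ≈ 18.4 N (up the incline)

Perpendicular to the surface, N = m g cos θ = 7.4·9.8·cos 14.7° = 70.15 N.
Along the slope the weight component is m g sin θ = 18.4 N; friction must supply exactly this, acting up-slope.
Static friction can supply at most μ_s N = 39.98 N.
Since |18.4| ≤ 39.98 N, no slip — friction simply equals what equilibrium demands.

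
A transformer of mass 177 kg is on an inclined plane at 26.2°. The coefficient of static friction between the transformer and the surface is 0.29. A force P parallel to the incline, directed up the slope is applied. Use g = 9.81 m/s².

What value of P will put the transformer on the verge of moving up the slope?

P ≈ 1220 N

At impending motion up the slope, friction acts down-slope at its limit: f = μ_s N.
P is parallel to the surface, so N = m g cos θ = 1560 N.
Along the incline: P = m g sin θ + μ_s N = 767 + 0.29×1560 = 1220 N.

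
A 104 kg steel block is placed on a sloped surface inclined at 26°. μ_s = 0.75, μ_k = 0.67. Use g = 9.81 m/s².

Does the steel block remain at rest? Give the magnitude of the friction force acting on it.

f ≈ 447 N

N = m g cos θ = 917 N.
Down-slope weight component: m g sin θ = 447 N.
μ_s N = 688 N.
447 ≤ 688 N, so it stays put; friction = 447 N.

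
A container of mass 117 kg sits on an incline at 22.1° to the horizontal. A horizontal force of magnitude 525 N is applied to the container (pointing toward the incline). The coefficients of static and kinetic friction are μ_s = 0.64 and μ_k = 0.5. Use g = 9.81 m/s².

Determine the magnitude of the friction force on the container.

f ≈ 54.6 N (down the incline)

The horizontal push has a component P sin θ into the surface, so N = m g cos θ + P sin θ = 1063 + 197.5 = 1261 N.
Parallel to the incline: P cos θ − m g sin θ = 486.4 − 431.8 = 54.61 N; the friction needed to balance this is 54.61 N acting down the slope.
Maximum static friction: μ_s N = 0.64 × 1261 = 807 N.
Since 54.61 N is within the 807 N limit, the container stays put and friction is exactly 54.6 N.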